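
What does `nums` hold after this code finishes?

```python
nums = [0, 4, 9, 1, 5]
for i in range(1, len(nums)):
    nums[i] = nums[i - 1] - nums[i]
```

[0, -4, -13, -14, -19]

i=1: nums[1] = 0-4 = -4 → [0, -4, 9, 1, 5]
i=2: nums[2] = (-4)-9 = -13 → [0, -4, -13, 1, 5]
i=3: nums[3] = (-13)-1 = -14 → [0, -4, -13, -14, 5]
i=4: nums[4] = (-14)-5 = -19 → [0, -4, -13, -14, -19]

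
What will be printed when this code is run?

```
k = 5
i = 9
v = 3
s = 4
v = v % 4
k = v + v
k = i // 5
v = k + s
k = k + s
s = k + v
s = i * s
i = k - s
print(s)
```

v = 3%4 = 3
k = 3+3 = 6
k = 9//5 = 1
v = 1+4 = 5
k = 1+4 = 5
s = 5+5 = 10
s = 9*10 = 90
i = 5-90 = -85

90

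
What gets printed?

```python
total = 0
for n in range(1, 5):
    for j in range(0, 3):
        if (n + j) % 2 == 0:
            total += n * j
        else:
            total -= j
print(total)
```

10

n=1,j=0: odd sum, total = 0-0 = 0
n=1,j=1: even sum, total = 0+1 = 1
n=1,j=2: odd sum, total = 1-2 = -1
n=2,j=0: even sum, total = (-1)+0 = -1
n=2,j=1: odd sum, total = (-1)-1 = -2
n=2,j=2: even sum, total = (-2)+4 = 2
n=3,j=0: odd sum, total = 2-0 = 2
n=3,j=1: even sum, total = 2+3 = 5
n=3,j=2: odd sum, total = 5-2 = 3
n=4,j=0: even sum, total = 3+0 = 3
n=4,j=1: odd sum, total = 3-1 = 2
n=4,j=2: even sum, total = 2+8 = 10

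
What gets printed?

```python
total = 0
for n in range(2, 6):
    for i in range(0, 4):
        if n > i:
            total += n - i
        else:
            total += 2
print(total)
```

39

n=2,i=0: 2>0, total = 0+2 = 2
n=2,i=1: 2>1, total = 2+1 = 3
n=2,i=2: not 2>2, total = 3+2 = 5
n=2,i=3: not 2>3, total = 5+2 = 7
n=3,i=0: 3>0, total = 7+3 = 10
n=3,i=1: 3>1, total = 10+2 = 12
n=3,i=2: 3>2, total = 12+1 = 13
n=3,i=3: not 3>3, total = 13+2 = 15
n=4,i=0: 4>0, total = 15+4 = 19
n=4,i=1: 4>1, total = 19+3 = 22
n=4,i=2: 4>2, total = 22+2 = 24
n=4,i=3: 4>3, total = 24+1 = 25
n=5,i=0: 5>0, total = 25+5 = 30
n=5,i=1: 5>1, total = 30+4 = 34
n=5,i=2: 5>2, total = 34+3 = 37
n=5,i=3: 5>3, total = 37+2 = 39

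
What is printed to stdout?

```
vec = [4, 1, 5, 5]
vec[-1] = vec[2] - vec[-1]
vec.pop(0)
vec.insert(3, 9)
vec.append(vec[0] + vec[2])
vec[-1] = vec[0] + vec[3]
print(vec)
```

[1, 5, 0, 9, 10]

vec[-1] = vec[2]-vec[-1] = 5-5 = 0 → [4, 1, 5, 0]
pop(0) removes 4 → [1, 5, 0]
insert 9 at 3 → [1, 5, 0, 9]
append vec[0]+vec[2] = 1+0 = 1 → [1, 5, 0, 9, 1]
vec[-1] = vec[0]+vec[3] = 1+9 = 10 → [1, 5, 0, 9, 10]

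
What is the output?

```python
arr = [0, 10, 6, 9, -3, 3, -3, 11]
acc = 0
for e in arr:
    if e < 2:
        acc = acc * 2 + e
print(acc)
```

-9

e=0: <2, acc = 0*2+0 = 0
e=10: not <2
e=6: not <2
e=9: not <2
e=-3: <2, acc = 0*2+(-3) = -3
e=3: not <2
e=-3: <2, acc = (-3)*2+(-3) = -9
e=11: not <2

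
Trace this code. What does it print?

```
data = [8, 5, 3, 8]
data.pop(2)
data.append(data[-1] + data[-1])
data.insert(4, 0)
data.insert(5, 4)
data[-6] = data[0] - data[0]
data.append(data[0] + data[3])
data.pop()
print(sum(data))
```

pop(2) removes 3 → [8, 5, 8]
append data[-1]+data[-1] = 8+8 = 16 → [8, 5, 8, 16]
insert 0 at 4 → [8, 5, 8, 16, 0]
insert 4 at 5 → [8, 5, 8, 16, 0, 4]
data[-6] = data[0]-data[0] = 8-8 = 0 → [0, 5, 8, 16, 0, 4]
append data[0]+data[3] = 0+16 = 16 → [0, 5, 8, 16, 0, 4, 16]
pop() removes 16 → [0, 5, 8, 16, 0, 4]
sum = 33

33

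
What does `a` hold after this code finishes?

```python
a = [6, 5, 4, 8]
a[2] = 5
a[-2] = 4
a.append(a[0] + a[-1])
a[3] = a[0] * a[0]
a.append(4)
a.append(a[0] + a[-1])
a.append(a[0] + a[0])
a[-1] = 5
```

a[2] = 5 → [6, 5, 5, 8]
a[-2] = 4 → [6, 5, 4, 8]
append a[0]+a[-1] = 6+8 = 14 → [6, 5, 4, 8, 14]
a[3] = a[0]*a[0] = 6*6 = 36 → [6, 5, 4, 36, 14]
append 4 → [6, 5, 4, 36, 14, 4]
append a[0]+a[-1] = 6+4 = 10 → [6, 5, 4, 36, 14, 4, 10]
append a[0]+a[0] = 6+6 = 12 → [6, 5, 4, 36, 14, 4, 10, 12]
a[-1] = 5 → [6, 5, 4, 36, 14, 4, 10, 5]

[6, 5, 4, 36, 14, 4, 10, 5]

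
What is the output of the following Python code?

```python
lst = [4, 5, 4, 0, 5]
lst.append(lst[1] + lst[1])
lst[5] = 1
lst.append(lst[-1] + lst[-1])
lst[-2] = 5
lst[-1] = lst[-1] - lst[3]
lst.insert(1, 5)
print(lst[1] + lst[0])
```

9

append lst[1]+lst[1] = 5+5 = 10 → [4, 5, 4, 0, 5, 10]
lst[5] = 1 → [4, 5, 4, 0, 5, 1]
append lst[-1]+lst[-1] = 1+1 = 2 → [4, 5, 4, 0, 5, 1, 2]
lst[-2] = 5 → [4, 5, 4, 0, 5, 5, 2]
lst[-1] = lst[-1]-lst[3] = 2-0 = 2 → [4, 5, 4, 0, 5, 5, 2]
insert 5 at 1 → [4, 5, 5, 4, 0, 5, 5, 2]
lst[1]+lst[0] = 5+4 = 9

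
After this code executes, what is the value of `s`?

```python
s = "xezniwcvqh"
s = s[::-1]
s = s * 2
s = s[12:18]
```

'vcwinz'

reverse → 'hqvcwinzex'
repeat ×2 → 'hqvcwinzexhqvcwinzex'
slice [12:18] → 'vcwinz'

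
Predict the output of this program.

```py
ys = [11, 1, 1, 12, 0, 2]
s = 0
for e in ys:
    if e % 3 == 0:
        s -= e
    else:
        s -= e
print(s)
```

e=11: not %3==0, s = 0-11 = -11
e=1: not %3==0, s = (-11)-1 = -12
e=1: not %3==0, s = (-12)-1 = -13
e=12: %3==0, s = (-13)-12 = -25
e=0: %3==0, s = (-25)-0 = -25
e=2: not %3==0, s = (-25)-2 = -27

-27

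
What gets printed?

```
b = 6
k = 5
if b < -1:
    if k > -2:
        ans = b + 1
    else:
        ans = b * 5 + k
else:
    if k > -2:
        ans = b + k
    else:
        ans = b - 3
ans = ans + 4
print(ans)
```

15

b=6, k=5
b < -1 is False; k > -2 is True
→ ans = b + k = 11
ans = 11+4 = 15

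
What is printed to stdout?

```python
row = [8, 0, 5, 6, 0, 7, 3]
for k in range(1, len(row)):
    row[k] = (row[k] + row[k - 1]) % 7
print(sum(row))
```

31

k=1: row[1] = (0+8)%7 = 1 → [8, 1, 5, 6, 0, 7, 3]
k=2: row[2] = (5+1)%7 = 6 → [8, 1, 6, 6, 0, 7, 3]
k=3: row[3] = (6+6)%7 = 5 → [8, 1, 6, 5, 0, 7, 3]
k=4: row[4] = (0+5)%7 = 5 → [8, 1, 6, 5, 5, 7, 3]
k=5: row[5] = (7+5)%7 = 5 → [8, 1, 6, 5, 5, 5, 3]
k=6: row[6] = (3+5)%7 = 1 → [8, 1, 6, 5, 5, 5, 1]
sum = 31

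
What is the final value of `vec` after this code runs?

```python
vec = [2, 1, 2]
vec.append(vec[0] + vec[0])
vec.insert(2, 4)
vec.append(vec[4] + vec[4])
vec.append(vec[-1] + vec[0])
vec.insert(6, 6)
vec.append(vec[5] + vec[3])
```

[2, 1, 4, 2, 4, 8, 6, 10, 10]

append vec[0]+vec[0] = 2+2 = 4 → [2, 1, 2, 4]
insert 4 at 2 → [2, 1, 4, 2, 4]
append vec[4]+vec[4] = 4+4 = 8 → [2, 1, 4, 2, 4, 8]
append vec[-1]+vec[0] = 8+2 = 10 → [2, 1, 4, 2, 4, 8, 10]
insert 6 at 6 → [2, 1, 4, 2, 4, 8, 6, 10]
append vec[5]+vec[3] = 8+2 = 10 → [2, 1, 4, 2, 4, 8, 6, 10, 10]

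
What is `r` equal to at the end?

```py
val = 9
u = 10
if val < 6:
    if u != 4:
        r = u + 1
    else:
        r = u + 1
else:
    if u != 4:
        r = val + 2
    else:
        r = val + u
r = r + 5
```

16

val=9, u=10
val < 6 is False; u != 4 is True
→ r = val + 2 = 11
r = 11+5 = 16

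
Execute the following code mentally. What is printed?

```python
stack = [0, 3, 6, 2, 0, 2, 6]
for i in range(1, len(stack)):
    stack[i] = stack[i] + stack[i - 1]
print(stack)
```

[0, 3, 9, 11, 11, 13, 19]

i=1: stack[1] = 3+0 = 3 → [0, 3, 6, 2, 0, 2, 6]
i=2: stack[2] = 6+3 = 9 → [0, 3, 9, 2, 0, 2, 6]
i=3: stack[3] = 2+9 = 11 → [0, 3, 9, 11, 0, 2, 6]
i=4: stack[4] = 0+11 = 11 → [0, 3, 9, 11, 11, 2, 6]
i=5: stack[5] = 2+11 = 13 → [0, 3, 9, 11, 11, 13, 6]
i=6: stack[6] = 6+13 = 19 → [0, 3, 9, 11, 11, 13, 19]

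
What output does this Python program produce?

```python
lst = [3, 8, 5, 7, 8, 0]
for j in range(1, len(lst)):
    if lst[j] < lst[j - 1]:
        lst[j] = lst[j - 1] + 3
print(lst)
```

[3, 8, 11, 14, 17, 20]

j=1: 8>=3, unchanged → [3, 8, 5, 7, 8, 0]
j=2: 5<8, lst[2] = 8+3 = 11 → [3, 8, 11, 7, 8, 0]
j=3: 7<11, lst[3] = 11+3 = 14 → [3, 8, 11, 14, 8, 0]
j=4: 8<14, lst[4] = 14+3 = 17 → [3, 8, 11, 14, 17, 0]
j=5: 0<17, lst[5] = 17+3 = 20 → [3, 8, 11, 14, 17, 20]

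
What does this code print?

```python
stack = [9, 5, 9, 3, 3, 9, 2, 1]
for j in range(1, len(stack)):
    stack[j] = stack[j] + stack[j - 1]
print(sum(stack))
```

j=1: stack[1] = 5+9 = 14 → [9, 14, 9, 3, 3, 9, 2, 1]
j=2: stack[2] = 9+14 = 23 → [9, 14, 23, 3, 3, 9, 2, 1]
j=3: stack[3] = 3+23 = 26 → [9, 14, 23, 26, 3, 9, 2, 1]
j=4: stack[4] = 3+26 = 29 → [9, 14, 23, 26, 29, 9, 2, 1]
j=5: stack[5] = 9+29 = 38 → [9, 14, 23, 26, 29, 38, 2, 1]
j=6: stack[6] = 2+38 = 40 → [9, 14, 23, 26, 29, 38, 40, 1]
j=7: stack[7] = 1+40 = 41 → [9, 14, 23, 26, 29, 38, 40, 41]
sum = 220

220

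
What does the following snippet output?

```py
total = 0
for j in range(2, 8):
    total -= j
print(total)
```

-27

j=2: total = 0-2 = -2
j=3: total = (-2)-3 = -5
j=4: total = (-5)-4 = -9
j=5: total = (-9)-5 = -14
j=6: total = (-14)-6 = -20
j=7: total = (-20)-7 = -27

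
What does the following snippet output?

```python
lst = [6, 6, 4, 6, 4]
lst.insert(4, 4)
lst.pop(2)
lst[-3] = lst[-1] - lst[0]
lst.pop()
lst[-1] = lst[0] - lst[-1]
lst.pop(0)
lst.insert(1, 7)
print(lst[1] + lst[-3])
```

14

insert 4 at 4 → [6, 6, 4, 6, 4, 4]
pop(2) removes 4 → [6, 6, 6, 4, 4]
lst[-3] = lst[-1]-lst[0] = 4-6 = -2 → [6, 6, -2, 4, 4]
pop() removes 4 → [6, 6, -2, 4]
lst[-1] = lst[0]-lst[-1] = 6-4 = 2 → [6, 6, -2, 2]
pop(0) removes 6 → [6, -2, 2]
insert 7 at 1 → [6, 7, -2, 2]
lst[1]+lst[-3] = 7+7 = 14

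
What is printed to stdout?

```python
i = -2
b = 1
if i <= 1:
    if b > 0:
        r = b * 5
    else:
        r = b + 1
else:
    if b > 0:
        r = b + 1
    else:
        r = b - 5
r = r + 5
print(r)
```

10

i=-2, b=1
i <= 1 is True; b > 0 is True
→ r = b * 5 = 5
r = 5+5 = 10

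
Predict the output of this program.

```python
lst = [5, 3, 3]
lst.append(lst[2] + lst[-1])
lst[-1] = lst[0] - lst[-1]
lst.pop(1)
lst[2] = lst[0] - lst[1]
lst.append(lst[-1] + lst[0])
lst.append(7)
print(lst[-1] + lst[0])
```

12

append lst[2]+lst[-1] = 3+3 = 6 → [5, 3, 3, 6]
lst[-1] = lst[0]-lst[-1] = 5-6 = -1 → [5, 3, 3, -1]
pop(1) removes 3 → [5, 3, -1]
lst[2] = lst[0]-lst[1] = 5-3 = 2 → [5, 3, 2]
append lst[-1]+lst[0] = 2+5 = 7 → [5, 3, 2, 7]
append 7 → [5, 3, 2, 7, 7]
lst[-1]+lst[0] = 7+5 = 12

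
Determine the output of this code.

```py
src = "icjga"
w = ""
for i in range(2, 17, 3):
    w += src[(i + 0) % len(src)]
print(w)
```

jigca

i=2: add src[2]='j' → 'j'
i=5: add src[0]='i' → 'ji'
i=8: add src[3]='g' → 'jig'
i=11: add src[1]='c' → 'jigc'
i=14: add src[4]='a' → 'jigca'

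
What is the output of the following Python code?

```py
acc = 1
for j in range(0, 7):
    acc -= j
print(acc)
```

j=0: acc = 1-0 = 1
j=1: acc = 1-1 = 0
j=2: acc = 0-2 = -2
j=3: acc = (-2)-3 = -5
j=4: acc = (-5)-4 = -9
j=5: acc = (-9)-5 = -14
j=6: acc = (-14)-6 = -20

-20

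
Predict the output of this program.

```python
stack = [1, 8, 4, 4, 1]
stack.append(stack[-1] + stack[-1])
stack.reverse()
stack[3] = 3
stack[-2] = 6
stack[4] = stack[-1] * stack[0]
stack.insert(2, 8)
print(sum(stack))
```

append stack[-1]+stack[-1] = 1+1 = 2 → [1, 8, 4, 4, 1, 2]
reverse → [2, 1, 4, 4, 8, 1]
stack[3] = 3 → [2, 1, 4, 3, 8, 1]
stack[-2] = 6 → [2, 1, 4, 3, 6, 1]
stack[4] = stack[-1]*stack[0] = 1*2 = 2 → [2, 1, 4, 3, 2, 1]
insert 8 at 2 → [2, 1, 8, 4, 3, 2, 1]
sum = 21

21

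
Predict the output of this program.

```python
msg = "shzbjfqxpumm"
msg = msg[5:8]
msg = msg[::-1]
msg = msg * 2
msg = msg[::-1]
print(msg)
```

slice [5:8] → 'fqx'
reverse → 'xqf'
repeat ×2 → 'xqfxqf'
reverse → 'fqxfqx'

fqxfqx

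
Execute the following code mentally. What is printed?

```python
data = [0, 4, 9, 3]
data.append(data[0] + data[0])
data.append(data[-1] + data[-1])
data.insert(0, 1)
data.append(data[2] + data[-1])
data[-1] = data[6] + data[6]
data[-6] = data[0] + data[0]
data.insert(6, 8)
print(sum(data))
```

append data[0]+data[0] = 0+0 = 0 → [0, 4, 9, 3, 0]
append data[-1]+data[-1] = 0+0 = 0 → [0, 4, 9, 3, 0, 0]
insert 1 at 0 → [1, 0, 4, 9, 3, 0, 0]
append data[2]+data[-1] = 4+0 = 4 → [1, 0, 4, 9, 3, 0, 0, 4]
data[-1] = data[6]+data[6] = 0+0 = 0 → [1, 0, 4, 9, 3, 0, 0, 0]
data[-6] = data[0]+data[0] = 1+1 = 2 → [1, 0, 2, 9, 3, 0, 0, 0]
insert 8 at 6 → [1, 0, 2, 9, 3, 0, 8, 0, 0]
sum = 23

23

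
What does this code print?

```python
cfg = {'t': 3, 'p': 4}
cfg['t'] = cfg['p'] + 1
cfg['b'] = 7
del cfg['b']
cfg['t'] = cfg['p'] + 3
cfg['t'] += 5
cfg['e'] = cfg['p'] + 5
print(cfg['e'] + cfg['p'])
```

cfg['t'] = cfg['p']+1 = 5 → {'t': 5, 'p': 4}
cfg['b'] = 7 → {'t': 5, 'p': 4, 'b': 7}
del 'b' → {'t': 5, 'p': 4}
cfg['t'] = cfg['p']+3 = 7 → {'t': 7, 'p': 4}
cfg['t'] = 7+5 = 12 → {'t': 12, 'p': 4}
cfg['e'] = cfg['p']+5 = 9 → {'t': 12, 'p': 4, 'e': 9}
cfg['e']+cfg['p'] = 9+4 = 13

13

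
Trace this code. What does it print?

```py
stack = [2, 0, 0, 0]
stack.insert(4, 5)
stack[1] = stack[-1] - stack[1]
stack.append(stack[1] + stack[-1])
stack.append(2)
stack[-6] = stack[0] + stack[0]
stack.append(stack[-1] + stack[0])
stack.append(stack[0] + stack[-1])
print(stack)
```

insert 5 at 4 → [2, 0, 0, 0, 5]
stack[1] = stack[-1]-stack[1] = 5-0 = 5 → [2, 5, 0, 0, 5]
append stack[1]+stack[-1] = 5+5 = 10 → [2, 5, 0, 0, 5, 10]
append 2 → [2, 5, 0, 0, 5, 10, 2]
stack[-6] = stack[0]+stack[0] = 2+2 = 4 → [2, 4, 0, 0, 5, 10, 2]
append stack[-1]+stack[0] = 2+2 = 4 → [2, 4, 0, 0, 5, 10, 2, 4]
append stack[0]+stack[-1] = 2+4 = 6 → [2, 4, 0, 0, 5, 10, 2, 4, 6]

[2, 4, 0, 0, 5, 10, 2, 4, 6]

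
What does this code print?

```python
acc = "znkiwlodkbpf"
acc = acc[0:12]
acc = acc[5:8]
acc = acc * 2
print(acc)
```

lodlod

slice [0:12] → 'znkiwlodkbpf'
slice [5:8] → 'lod'
repeat ×2 → 'lodlod'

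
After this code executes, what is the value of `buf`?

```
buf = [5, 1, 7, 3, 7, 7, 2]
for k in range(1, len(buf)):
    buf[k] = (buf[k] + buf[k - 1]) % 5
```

k=1: buf[1] = (1+5)%5 = 1 → [5, 1, 7, 3, 7, 7, 2]
k=2: buf[2] = (7+1)%5 = 3 → [5, 1, 3, 3, 7, 7, 2]
k=3: buf[3] = (3+3)%5 = 1 → [5, 1, 3, 1, 7, 7, 2]
k=4: buf[4] = (7+1)%5 = 3 → [5, 1, 3, 1, 3, 7, 2]
k=5: buf[5] = (7+3)%5 = 0 → [5, 1, 3, 1, 3, 0, 2]
k=6: buf[6] = (2+0)%5 = 2 → [5, 1, 3, 1, 3, 0, 2]

[5, 1, 3, 1, 3, 0, 2]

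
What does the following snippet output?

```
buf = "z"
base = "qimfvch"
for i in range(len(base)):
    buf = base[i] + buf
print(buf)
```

hcvfmiqz

i=0: prepend 'q' → 'qz'
i=1: prepend 'i' → 'iqz'
i=2: prepend 'm' → 'miqz'
i=3: prepend 'f' → 'fmiqz'
i=4: prepend 'v' → 'vfmiqz'
i=5: prepend 'c' → 'cvfmiqz'
i=6: prepend 'h' → 'hcvfmiqz'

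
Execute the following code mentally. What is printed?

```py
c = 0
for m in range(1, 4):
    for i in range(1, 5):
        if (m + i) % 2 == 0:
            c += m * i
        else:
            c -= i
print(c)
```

12

m=1,i=1: even sum, c = 0+1 = 1
m=1,i=2: odd sum, c = 1-2 = -1
m=1,i=3: even sum, c = (-1)+3 = 2
m=1,i=4: odd sum, c = 2-4 = -2
m=2,i=1: odd sum, c = (-2)-1 = -3
m=2,i=2: even sum, c = (-3)+4 = 1
m=2,i=3: odd sum, c = 1-3 = -2
m=2,i=4: even sum, c = (-2)+8 = 6
m=3,i=1: even sum, c = 6+3 = 9
m=3,i=2: odd sum, c = 9-2 = 7
m=3,i=3: even sum, c = 7+9 = 16
m=3,i=4: odd sum, c = 16-4 = 12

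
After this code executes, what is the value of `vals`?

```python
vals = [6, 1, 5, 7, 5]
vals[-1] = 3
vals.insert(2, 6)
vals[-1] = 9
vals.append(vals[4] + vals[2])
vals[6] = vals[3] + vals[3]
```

[6, 1, 6, 5, 7, 9, 10]

vals[-1] = 3 → [6, 1, 5, 7, 3]
insert 6 at 2 → [6, 1, 6, 5, 7, 3]
vals[-1] = 9 → [6, 1, 6, 5, 7, 9]
append vals[4]+vals[2] = 7+6 = 13 → [6, 1, 6, 5, 7, 9, 13]
vals[6] = vals[3]+vals[3] = 5+5 = 10 → [6, 1, 6, 5, 7, 9, 10]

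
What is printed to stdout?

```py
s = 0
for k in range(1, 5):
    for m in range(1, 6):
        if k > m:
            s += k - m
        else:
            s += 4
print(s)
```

k=1,m=1: not 1>1, s = 0+4 = 4
k=1,m=2: not 1>2, s = 4+4 = 8
k=1,m=3: not 1>3, s = 8+4 = 12
k=1,m=4: not 1>4, s = 12+4 = 16
k=1,m=5: not 1>5, s = 16+4 = 20
k=2,m=1: 2>1, s = 20+1 = 21
k=2,m=2: not 2>2, s = 21+4 = 25
k=2,m=3: not 2>3, s = 25+4 = 29
k=2,m=4: not 2>4, s = 29+4 = 33
k=2,m=5: not 2>5, s = 33+4 = 37
k=3,m=1: 3>1, s = 37+2 = 39
k=3,m=2: 3>2, s = 39+1 = 40
k=3,m=3: not 3>3, s = 40+4 = 44
k=3,m=4: not 3>4, s = 44+4 = 48
k=3,m=5: not 3>5, s = 48+4 = 52
k=4,m=1: 4>1, s = 52+3 = 55
k=4,m=2: 4>2, s = 55+2 = 57
k=4,m=3: 4>3, s = 57+1 = 58
k=4,m=4: not 4>4, s = 58+4 = 62
k=4,m=5: not 4>5, s = 62+4 = 66

66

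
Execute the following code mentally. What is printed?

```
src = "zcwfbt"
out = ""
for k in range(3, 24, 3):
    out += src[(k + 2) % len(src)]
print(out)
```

k=3: add src[5]='t' → 't'
k=6: add src[2]='w' → 'tw'
k=9: add src[5]='t' → 'twt'
k=12: add src[2]='w' → 'twtw'
k=15: add src[5]='t' → 'twtwt'
k=18: add src[2]='w' → 'twtwtw'
k=21: add src[5]='t' → 'twtwtwt'

twtwtwt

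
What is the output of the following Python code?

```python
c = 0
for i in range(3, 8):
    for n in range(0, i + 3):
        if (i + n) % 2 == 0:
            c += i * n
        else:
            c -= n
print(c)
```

i=3,n=0: odd sum, c = 0-0 = 0
i=3,n=1: even sum, c = 0+3 = 3
i=3,n=2: odd sum, c = 3-2 = 1
i=3,n=3: even sum, c = 1+9 = 10
i=3,n=4: odd sum, c = 10-4 = 6
i=3,n=5: even sum, c = 6+15 = 21
i=4,n=0: even sum, c = 21+0 = 21
i=4,n=1: odd sum, c = 21-1 = 20
i=4,n=2: even sum, c = 20+8 = 28
i=4,n=3: odd sum, c = 28-3 = 25
i=4,n=4: even sum, c = 25+16 = 41
i=4,n=5: odd sum, c = 41-5 = 36
i=4,n=6: even sum, c = 36+24 = 60
i=5,n=0: odd sum, c = 60-0 = 60
i=5,n=1: even sum, c = 60+5 = 65
i=5,n=2: odd sum, c = 65-2 = 63
i=5,n=3: even sum, c = 63+15 = 78
i=5,n=4: odd sum, c = 78-4 = 74
i=5,n=5: even sum, c = 74+25 = 99
i=5,n=6: odd sum, c = 99-6 = 93
i=5,n=7: even sum, c = 93+35 = 128
i=6,n=0: even sum, c = 128+0 = 128
i=6,n=1: odd sum, c = 128-1 = 127
i=6,n=2: even sum, c = 127+12 = 139
i=6,n=3: odd sum, c = 139-3 = 136
i=6,n=4: even sum, c = 136+24 = 160
i=6,n=5: odd sum, c = 160-5 = 155
i=6,n=6: even sum, c = 155+36 = 191
i=6,n=7: odd sum, c = 191-7 = 184
i=6,n=8: even sum, c = 184+48 = 232
i=7,n=0: odd sum, c = 232-0 = 232
i=7,n=1: even sum, c = 232+7 = 239
i=7,n=2: odd sum, c = 239-2 = 237
i=7,n=3: even sum, c = 237+21 = 258
i=7,n=4: odd sum, c = 258-4 = 254
i=7,n=5: even sum, c = 254+35 = 289
i=7,n=6: odd sum, c = 289-6 = 283
i=7,n=7: even sum, c = 283+49 = 332
i=7,n=8: odd sum, c = 332-8 = 324
i=7,n=9: even sum, c = 324+63 = 387

387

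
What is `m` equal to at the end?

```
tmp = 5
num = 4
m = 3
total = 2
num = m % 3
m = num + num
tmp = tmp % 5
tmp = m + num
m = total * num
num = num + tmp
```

num = 3%3 = 0
m = 0+0 = 0
tmp = 5%5 = 0
tmp = 0+0 = 0
m = 2*0 = 0
num = 0+0 = 0

0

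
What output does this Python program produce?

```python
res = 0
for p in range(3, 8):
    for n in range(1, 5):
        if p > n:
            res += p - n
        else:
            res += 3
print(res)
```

p=3,n=1: 3>1, res = 0+2 = 2
p=3,n=2: 3>2, res = 2+1 = 3
p=3,n=3: not 3>3, res = 3+3 = 6
p=3,n=4: not 3>4, res = 6+3 = 9
p=4,n=1: 4>1, res = 9+3 = 12
p=4,n=2: 4>2, res = 12+2 = 14
p=4,n=3: 4>3, res = 14+1 = 15
p=4,n=4: not 4>4, res = 15+3 = 18
p=5,n=1: 5>1, res = 18+4 = 22
p=5,n=2: 5>2, res = 22+3 = 25
p=5,n=3: 5>3, res = 25+2 = 27
p=5,n=4: 5>4, res = 27+1 = 28
p=6,n=1: 6>1, res = 28+5 = 33
p=6,n=2: 6>2, res = 33+4 = 37
p=6,n=3: 6>3, res = 37+3 = 40
p=6,n=4: 6>4, res = 40+2 = 42
p=7,n=1: 7>1, res = 42+6 = 48
p=7,n=2: 7>2, res = 48+5 = 53
p=7,n=3: 7>3, res = 53+4 = 57
p=7,n=4: 7>4, res = 57+3 = 60

60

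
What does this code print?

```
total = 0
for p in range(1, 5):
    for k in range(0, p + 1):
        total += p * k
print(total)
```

65

p=1,k=0: total = 0+0 = 0
p=1,k=1: total = 0+1 = 1
p=2,k=0: total = 1+0 = 1
p=2,k=1: total = 1+2 = 3
p=2,k=2: total = 3+4 = 7
p=3,k=0: total = 7+0 = 7
p=3,k=1: total = 7+3 = 10
p=3,k=2: total = 10+6 = 16
p=3,k=3: total = 16+9 = 25
p=4,k=0: total = 25+0 = 25
p=4,k=1: total = 25+4 = 29
p=4,k=2: total = 29+8 = 37
p=4,k=3: total = 37+12 = 49
p=4,k=4: total = 49+16 = 65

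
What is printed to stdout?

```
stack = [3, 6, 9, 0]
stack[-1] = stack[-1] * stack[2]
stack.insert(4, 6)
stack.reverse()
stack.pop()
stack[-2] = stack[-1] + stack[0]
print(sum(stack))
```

stack[-1] = stack[-1]*stack[2] = 0*9 = 0 → [3, 6, 9, 0]
insert 6 at 4 → [3, 6, 9, 0, 6]
reverse → [6, 0, 9, 6, 3]
pop() removes 3 → [6, 0, 9, 6]
stack[-2] = stack[-1]+stack[0] = 6+6 = 12 → [6, 0, 12, 6]
sum = 24

24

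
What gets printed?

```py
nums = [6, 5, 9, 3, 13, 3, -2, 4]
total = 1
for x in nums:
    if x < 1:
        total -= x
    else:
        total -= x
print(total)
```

x=6: not <1, total = 1-6 = -5
x=5: not <1, total = (-5)-5 = -10
x=9: not <1, total = (-10)-9 = -19
x=3: not <1, total = (-19)-3 = -22
x=13: not <1, total = (-22)-13 = -35
x=3: not <1, total = (-35)-3 = -38
x=-2: <1, total = (-38)-(-2) = -36
x=4: not <1, total = (-36)-4 = -40

-40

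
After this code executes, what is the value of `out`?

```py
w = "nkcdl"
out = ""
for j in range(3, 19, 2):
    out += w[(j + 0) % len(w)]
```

j=3: add w[3]='d' → 'd'
j=5: add w[0]='n' → 'dn'
j=7: add w[2]='c' → 'dnc'
j=9: add w[4]='l' → 'dncl'
j=11: add w[1]='k' → 'dnclk'
j=13: add w[3]='d' → 'dnclkd'
j=15: add w[0]='n' → 'dnclkdn'
j=17: add w[2]='c' → 'dnclkdnc'

'dnclkdnc'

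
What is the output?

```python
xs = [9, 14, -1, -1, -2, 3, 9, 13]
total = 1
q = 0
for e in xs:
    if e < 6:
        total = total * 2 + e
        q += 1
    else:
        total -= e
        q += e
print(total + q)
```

-338

e=9: not <6, total = 1-9 = -8; q=9
e=14: not <6, total = (-8)-14 = -22; q=23
e=-1: <6, total = (-22)*2+(-1) = -45; q=24
e=-1: <6, total = (-45)*2+(-1) = -91; q=25
e=-2: <6, total = (-91)*2+(-2) = -184; q=26
e=3: <6, total = (-184)*2+3 = -365; q=27
e=9: not <6, total = (-365)-9 = -374; q=36
e=13: not <6, total = (-374)-13 = -387; q=49
total+q = (-387)+49 = -338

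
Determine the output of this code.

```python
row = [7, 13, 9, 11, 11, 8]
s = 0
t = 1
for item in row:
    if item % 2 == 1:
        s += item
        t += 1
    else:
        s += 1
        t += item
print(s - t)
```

38

item=7: odd, s = 0+7 = 7; t=2
item=13: odd, s = 7+13 = 20; t=3
item=9: odd, s = 20+9 = 29; t=4
item=11: odd, s = 29+11 = 40; t=5
item=11: odd, s = 40+11 = 51; t=6
item=8: not odd, s = 51+1 = 52; t=14
s-t = 52-14 = 38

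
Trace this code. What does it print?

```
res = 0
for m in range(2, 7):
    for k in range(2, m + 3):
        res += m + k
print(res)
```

m=2,k=2: res = 0+4 = 4
m=2,k=3: res = 4+5 = 9
m=2,k=4: res = 9+6 = 15
m=3,k=2: res = 15+5 = 20
m=3,k=3: res = 20+6 = 26
m=3,k=4: res = 26+7 = 33
m=3,k=5: res = 33+8 = 41
m=4,k=2: res = 41+6 = 47
m=4,k=3: res = 47+7 = 54
m=4,k=4: res = 54+8 = 62
m=4,k=5: res = 62+9 = 71
m=4,k=6: res = 71+10 = 81
m=5,k=2: res = 81+7 = 88
m=5,k=3: res = 88+8 = 96
m=5,k=4: res = 96+9 = 105
m=5,k=5: res = 105+10 = 115
m=5,k=6: res = 115+11 = 126
m=5,k=7: res = 126+12 = 138
m=6,k=2: res = 138+8 = 146
m=6,k=3: res = 146+9 = 155
m=6,k=4: res = 155+10 = 165
m=6,k=5: res = 165+11 = 176
m=6,k=6: res = 176+12 = 188
m=6,k=7: res = 188+13 = 201
m=6,k=8: res = 201+14 = 215

215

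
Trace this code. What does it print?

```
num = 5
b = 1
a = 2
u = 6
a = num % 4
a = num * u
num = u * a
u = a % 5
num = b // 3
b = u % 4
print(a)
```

a = 5%4 = 1
a = 5*6 = 30
num = 6*30 = 180
u = 30%5 = 0
num = 1//3 = 0
b = 0%4 = 0

30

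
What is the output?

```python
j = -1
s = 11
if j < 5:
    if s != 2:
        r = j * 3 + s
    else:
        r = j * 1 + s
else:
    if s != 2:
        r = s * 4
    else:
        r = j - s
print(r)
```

8

j=-1, s=11
j < 5 is True; s != 2 is True
→ r = j * 3 + s = 8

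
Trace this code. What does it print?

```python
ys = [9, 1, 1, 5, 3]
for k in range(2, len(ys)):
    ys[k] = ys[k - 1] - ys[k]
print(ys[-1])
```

k=2: ys[2] = 1-1 = 0 → [9, 1, 0, 5, 3]
k=3: ys[3] = 0-5 = -5 → [9, 1, 0, -5, 3]
k=4: ys[4] = (-5)-3 = -8 → [9, 1, 0, -5, -8]

-8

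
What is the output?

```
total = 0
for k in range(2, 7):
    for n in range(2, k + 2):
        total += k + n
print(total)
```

k=2,n=2: total = 0+4 = 4
k=2,n=3: total = 4+5 = 9
k=3,n=2: total = 9+5 = 14
k=3,n=3: total = 14+6 = 20
k=3,n=4: total = 20+7 = 27
k=4,n=2: total = 27+6 = 33
k=4,n=3: total = 33+7 = 40
k=4,n=4: total = 40+8 = 48
k=4,n=5: total = 48+9 = 57
k=5,n=2: total = 57+7 = 64
k=5,n=3: total = 64+8 = 72
k=5,n=4: total = 72+9 = 81
k=5,n=5: total = 81+10 = 91
k=5,n=6: total = 91+11 = 102
k=6,n=2: total = 102+8 = 110
k=6,n=3: total = 110+9 = 119
k=6,n=4: total = 119+10 = 129
k=6,n=5: total = 129+11 = 140
k=6,n=6: total = 140+12 = 152
k=6,n=7: total = 152+13 = 165

165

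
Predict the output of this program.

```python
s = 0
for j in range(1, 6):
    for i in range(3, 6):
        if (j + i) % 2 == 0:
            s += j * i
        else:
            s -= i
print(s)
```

j=1,i=3: even sum, s = 0+3 = 3
j=1,i=4: odd sum, s = 3-4 = -1
j=1,i=5: even sum, s = (-1)+5 = 4
j=2,i=3: odd sum, s = 4-3 = 1
j=2,i=4: even sum, s = 1+8 = 9
j=2,i=5: odd sum, s = 9-5 = 4
j=3,i=3: even sum, s = 4+9 = 13
j=3,i=4: odd sum, s = 13-4 = 9
j=3,i=5: even sum, s = 9+15 = 24
j=4,i=3: odd sum, s = 24-3 = 21
j=4,i=4: even sum, s = 21+16 = 37
j=4,i=5: odd sum, s = 37-5 = 32
j=5,i=3: even sum, s = 32+15 = 47
j=5,i=4: odd sum, s = 47-4 = 43
j=5,i=5: even sum, s = 43+25 = 68

68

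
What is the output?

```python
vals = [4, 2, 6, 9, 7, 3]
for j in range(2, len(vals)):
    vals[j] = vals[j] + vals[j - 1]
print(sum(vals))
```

82

j=2: vals[2] = 6+2 = 8 → [4, 2, 8, 9, 7, 3]
j=3: vals[3] = 9+8 = 17 → [4, 2, 8, 17, 7, 3]
j=4: vals[4] = 7+17 = 24 → [4, 2, 8, 17, 24, 3]
j=5: vals[5] = 3+24 = 27 → [4, 2, 8, 17, 24, 27]
sum = 82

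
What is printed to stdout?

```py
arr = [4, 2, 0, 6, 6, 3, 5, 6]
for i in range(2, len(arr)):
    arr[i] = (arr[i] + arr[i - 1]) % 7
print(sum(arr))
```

13

i=2: arr[2] = (0+2)%7 = 2 → [4, 2, 2, 6, 6, 3, 5, 6]
i=3: arr[3] = (6+2)%7 = 1 → [4, 2, 2, 1, 6, 3, 5, 6]
i=4: arr[4] = (6+1)%7 = 0 → [4, 2, 2, 1, 0, 3, 5, 6]
i=5: arr[5] = (3+0)%7 = 3 → [4, 2, 2, 1, 0, 3, 5, 6]
i=6: arr[6] = (5+3)%7 = 1 → [4, 2, 2, 1, 0, 3, 1, 6]
i=7: arr[7] = (6+1)%7 = 0 → [4, 2, 2, 1, 0, 3, 1, 0]
sum = 13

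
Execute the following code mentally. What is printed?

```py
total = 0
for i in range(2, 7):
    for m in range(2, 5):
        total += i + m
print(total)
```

105

i=2,m=2: total = 0+4 = 4
i=2,m=3: total = 4+5 = 9
i=2,m=4: total = 9+6 = 15
i=3,m=2: total = 15+5 = 20
i=3,m=3: total = 20+6 = 26
i=3,m=4: total = 26+7 = 33
i=4,m=2: total = 33+6 = 39
i=4,m=3: total = 39+7 = 46
i=4,m=4: total = 46+8 = 54
i=5,m=2: total = 54+7 = 61
i=5,m=3: total = 61+8 = 69
i=5,m=4: total = 69+9 = 78
i=6,m=2: total = 78+8 = 86
i=6,m=3: total = 86+9 = 95
i=6,m=4: total = 95+10 = 105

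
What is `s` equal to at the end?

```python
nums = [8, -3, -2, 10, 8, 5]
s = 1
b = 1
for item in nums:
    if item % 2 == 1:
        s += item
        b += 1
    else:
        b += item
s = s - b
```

-24

item=8: not odd; b=9
item=-3: odd, s = 1+(-3) = -2; b=10
item=-2: not odd; b=8
item=10: not odd; b=18
item=8: not odd; b=26
item=5: odd, s = (-2)+5 = 3; b=27
s-b = 3-27 = -24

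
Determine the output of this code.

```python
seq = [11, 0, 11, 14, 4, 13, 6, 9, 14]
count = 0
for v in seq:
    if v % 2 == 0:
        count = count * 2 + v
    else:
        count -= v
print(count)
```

-444

v=11: not even, count = 0-11 = -11
v=0: even, count = (-11)*2+0 = -22
v=11: not even, count = (-22)-11 = -33
v=14: even, count = (-33)*2+14 = -52
v=4: even, count = (-52)*2+4 = -100
v=13: not even, count = (-100)-13 = -113
v=6: even, count = (-113)*2+6 = -220
v=9: not even, count = (-220)-9 = -229
v=14: even, count = (-229)*2+14 = -444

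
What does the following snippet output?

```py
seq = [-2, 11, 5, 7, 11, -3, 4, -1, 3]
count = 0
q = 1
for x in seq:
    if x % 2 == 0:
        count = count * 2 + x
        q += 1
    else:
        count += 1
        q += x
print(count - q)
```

-24

x=-2: even, count = 0*2+(-2) = -2; q=2
x=11: not even, count = (-2)+1 = -1; q=13
x=5: not even, count = (-1)+1 = 0; q=18
x=7: not even, count = 0+1 = 1; q=25
x=11: not even, count = 1+1 = 2; q=36
x=-3: not even, count = 2+1 = 3; q=33
x=4: even, count = 3*2+4 = 10; q=34
x=-1: not even, count = 10+1 = 11; q=33
x=3: not even, count = 11+1 = 12; q=36
count-q = 12-36 = -24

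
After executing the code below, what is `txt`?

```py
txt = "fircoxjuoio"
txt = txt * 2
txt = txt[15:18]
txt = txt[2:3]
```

repeat ×2 → 'fircoxjuoiofircoxjuoio'
slice [15:18] → 'oxj'
slice [2:3] → 'j'

'j'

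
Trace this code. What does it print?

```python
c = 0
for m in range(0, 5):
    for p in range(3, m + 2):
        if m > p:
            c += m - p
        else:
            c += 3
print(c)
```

m=2,p=3: not 2>3, c = 0+3 = 3
m=3,p=3: not 3>3, c = 3+3 = 6
m=3,p=4: not 3>4, c = 6+3 = 9
m=4,p=3: 4>3, c = 9+1 = 10
m=4,p=4: not 4>4, c = 10+3 = 13
m=4,p=5: not 4>5, c = 13+3 = 16

16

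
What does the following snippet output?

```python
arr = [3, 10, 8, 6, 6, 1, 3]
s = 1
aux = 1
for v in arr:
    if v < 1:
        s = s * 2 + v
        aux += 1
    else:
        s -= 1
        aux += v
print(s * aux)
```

-228

v=3: not <1, s = 1-1 = 0; aux=4
v=10: not <1, s = 0-1 = -1; aux=14
v=8: not <1, s = (-1)-1 = -2; aux=22
v=6: not <1, s = (-2)-1 = -3; aux=28
v=6: not <1, s = (-3)-1 = -4; aux=34
v=1: not <1, s = (-4)-1 = -5; aux=35
v=3: not <1, s = (-5)-1 = -6; aux=38
s*aux = (-6)*38 = -228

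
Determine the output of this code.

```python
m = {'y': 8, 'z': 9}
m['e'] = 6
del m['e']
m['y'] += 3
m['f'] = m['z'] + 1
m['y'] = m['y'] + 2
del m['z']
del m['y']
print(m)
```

{'f': 10}

m['e'] = 6 → {'y': 8, 'z': 9, 'e': 6}
del 'e' → {'y': 8, 'z': 9}
m['y'] = 8+3 = 11 → {'y': 11, 'z': 9}
m['f'] = m['z']+1 = 10 → {'y': 11, 'z': 9, 'f': 10}
m['y'] = m['y']+2 = 13 → {'y': 13, 'z': 9, 'f': 10}
del 'z' → {'y': 13, 'f': 10}
del 'y' → {'f': 10}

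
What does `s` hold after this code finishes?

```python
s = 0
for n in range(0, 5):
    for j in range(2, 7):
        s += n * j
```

200

n=0,j=2: s = 0+0 = 0
n=0,j=3: s = 0+0 = 0
n=0,j=4: s = 0+0 = 0
n=0,j=5: s = 0+0 = 0
n=0,j=6: s = 0+0 = 0
n=1,j=2: s = 0+2 = 2
n=1,j=3: s = 2+3 = 5
n=1,j=4: s = 5+4 = 9
n=1,j=5: s = 9+5 = 14
n=1,j=6: s = 14+6 = 20
n=2,j=2: s = 20+4 = 24
n=2,j=3: s = 24+6 = 30
n=2,j=4: s = 30+8 = 38
n=2,j=5: s = 38+10 = 48
n=2,j=6: s = 48+12 = 60
n=3,j=2: s = 60+6 = 66
n=3,j=3: s = 66+9 = 75
n=3,j=4: s = 75+12 = 87
n=3,j=5: s = 87+15 = 102
n=3,j=6: s = 102+18 = 120
n=4,j=2: s = 120+8 = 128
n=4,j=3: s = 128+12 = 140
n=4,j=4: s = 140+16 = 156
n=4,j=5: s = 156+20 = 176
n=4,j=6: s = 176+24 = 200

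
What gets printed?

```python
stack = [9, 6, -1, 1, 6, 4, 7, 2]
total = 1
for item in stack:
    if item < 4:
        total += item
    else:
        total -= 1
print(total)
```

-2

item=9: not <4, total = 1-1 = 0
item=6: not <4, total = 0-1 = -1
item=-1: <4, total = (-1)+(-1) = -2
item=1: <4, total = (-2)+1 = -1
item=6: not <4, total = (-1)-1 = -2
item=4: not <4, total = (-2)-1 = -3
item=7: not <4, total = (-3)-1 = -4
item=2: <4, total = (-4)+2 = -2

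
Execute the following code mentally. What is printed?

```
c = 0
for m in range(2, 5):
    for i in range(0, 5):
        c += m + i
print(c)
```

m=2,i=0: c = 0+2 = 2
m=2,i=1: c = 2+3 = 5
m=2,i=2: c = 5+4 = 9
m=2,i=3: c = 9+5 = 14
m=2,i=4: c = 14+6 = 20
m=3,i=0: c = 20+3 = 23
m=3,i=1: c = 23+4 = 27
m=3,i=2: c = 27+5 = 32
m=3,i=3: c = 32+6 = 38
m=3,i=4: c = 38+7 = 45
m=4,i=0: c = 45+4 = 49
m=4,i=1: c = 49+5 = 54
m=4,i=2: c = 54+6 = 60
m=4,i=3: c = 60+7 = 67
m=4,i=4: c = 67+8 = 75

75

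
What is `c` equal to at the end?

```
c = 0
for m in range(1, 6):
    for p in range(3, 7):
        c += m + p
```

m=1,p=3: c = 0+4 = 4
m=1,p=4: c = 4+5 = 9
m=1,p=5: c = 9+6 = 15
m=1,p=6: c = 15+7 = 22
m=2,p=3: c = 22+5 = 27
m=2,p=4: c = 27+6 = 33
m=2,p=5: c = 33+7 = 40
m=2,p=6: c = 40+8 = 48
m=3,p=3: c = 48+6 = 54
m=3,p=4: c = 54+7 = 61
m=3,p=5: c = 61+8 = 69
m=3,p=6: c = 69+9 = 78
m=4,p=3: c = 78+7 = 85
m=4,p=4: c = 85+8 = 93
m=4,p=5: c = 93+9 = 102
m=4,p=6: c = 102+10 = 112
m=5,p=3: c = 112+8 = 120
m=5,p=4: c = 120+9 = 129
m=5,p=5: c = 129+10 = 139
m=5,p=6: c = 139+11 = 150

150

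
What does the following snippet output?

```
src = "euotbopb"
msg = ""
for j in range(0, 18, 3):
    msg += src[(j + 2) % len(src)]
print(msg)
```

ooetpu

j=0: add src[2]='o' → 'o'
j=3: add src[5]='o' → 'oo'
j=6: add src[0]='e' → 'ooe'
j=9: add src[3]='t' → 'ooet'
j=12: add src[6]='p' → 'ooetp'
j=15: add src[1]='u' → 'ooetpu'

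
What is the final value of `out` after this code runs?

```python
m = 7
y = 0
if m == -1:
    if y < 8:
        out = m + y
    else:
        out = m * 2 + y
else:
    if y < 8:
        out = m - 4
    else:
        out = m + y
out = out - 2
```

m=7, y=0
m == -1 is False; y < 8 is True
→ out = m - 4 = 3
out = 3-2 = 1

1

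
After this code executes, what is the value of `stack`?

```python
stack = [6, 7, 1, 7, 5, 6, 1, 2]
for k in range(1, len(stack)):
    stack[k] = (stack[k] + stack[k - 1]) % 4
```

[6, 1, 2, 1, 2, 0, 1, 3]

k=1: stack[1] = (7+6)%4 = 1 → [6, 1, 1, 7, 5, 6, 1, 2]
k=2: stack[2] = (1+1)%4 = 2 → [6, 1, 2, 7, 5, 6, 1, 2]
k=3: stack[3] = (7+2)%4 = 1 → [6, 1, 2, 1, 5, 6, 1, 2]
k=4: stack[4] = (5+1)%4 = 2 → [6, 1, 2, 1, 2, 6, 1, 2]
k=5: stack[5] = (6+2)%4 = 0 → [6, 1, 2, 1, 2, 0, 1, 2]
k=6: stack[6] = (1+0)%4 = 1 → [6, 1, 2, 1, 2, 0, 1, 2]
k=7: stack[7] = (2+1)%4 = 3 → [6, 1, 2, 1, 2, 0, 1, 3]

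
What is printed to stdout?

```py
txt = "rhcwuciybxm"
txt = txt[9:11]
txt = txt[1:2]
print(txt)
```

m

slice [9:11] → 'xm'
slice [1:2] → 'm'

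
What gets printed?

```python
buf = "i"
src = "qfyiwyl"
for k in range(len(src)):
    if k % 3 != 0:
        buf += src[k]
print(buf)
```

ifywy

k=0: skip
k=1: add 'f' → 'if'
k=2: add 'y' → 'ify'
k=3: skip
k=4: add 'w' → 'ifyw'
k=5: add 'y' → 'ifywy'
k=6: skip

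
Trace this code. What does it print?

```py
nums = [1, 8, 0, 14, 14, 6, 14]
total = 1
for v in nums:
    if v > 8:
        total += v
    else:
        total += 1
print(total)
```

v=1: not >8, total = 1+1 = 2
v=8: not >8, total = 2+1 = 3
v=0: not >8, total = 3+1 = 4
v=14: >8, total = 4+14 = 18
v=14: >8, total = 18+14 = 32
v=6: not >8, total = 32+1 = 33
v=14: >8, total = 33+14 = 47

47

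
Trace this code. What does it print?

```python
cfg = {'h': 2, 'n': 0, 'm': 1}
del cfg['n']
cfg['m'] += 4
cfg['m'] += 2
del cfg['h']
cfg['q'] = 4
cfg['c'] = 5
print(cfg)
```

{'m': 7, 'q': 4, 'c': 5}

del 'n' → {'h': 2, 'm': 1}
cfg['m'] = 1+4 = 5 → {'h': 2, 'm': 5}
cfg['m'] = 5+2 = 7 → {'h': 2, 'm': 7}
del 'h' → {'m': 7}
cfg['q'] = 4 → {'m': 7, 'q': 4}
cfg['c'] = 5 → {'m': 7, 'q': 4, 'c': 5}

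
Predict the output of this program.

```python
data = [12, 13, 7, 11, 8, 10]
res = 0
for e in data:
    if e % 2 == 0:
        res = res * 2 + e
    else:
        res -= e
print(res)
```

e=12: even, res = 0*2+12 = 12
e=13: not even, res = 12-13 = -1
e=7: not even, res = (-1)-7 = -8
e=11: not even, res = (-8)-11 = -19
e=8: even, res = (-19)*2+8 = -30
e=10: even, res = (-30)*2+10 = -50

-50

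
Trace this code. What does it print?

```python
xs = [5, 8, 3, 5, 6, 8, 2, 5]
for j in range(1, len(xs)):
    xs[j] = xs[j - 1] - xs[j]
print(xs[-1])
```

j=1: xs[1] = 5-8 = -3 → [5, -3, 3, 5, 6, 8, 2, 5]
j=2: xs[2] = (-3)-3 = -6 → [5, -3, -6, 5, 6, 8, 2, 5]
j=3: xs[3] = (-6)-5 = -11 → [5, -3, -6, -11, 6, 8, 2, 5]
j=4: xs[4] = (-11)-6 = -17 → [5, -3, -6, -11, -17, 8, 2, 5]
j=5: xs[5] = (-17)-8 = -25 → [5, -3, -6, -11, -17, -25, 2, 5]
j=6: xs[6] = (-25)-2 = -27 → [5, -3, -6, -11, -17, -25, -27, 5]
j=7: xs[7] = (-27)-5 = -32 → [5, -3, -6, -11, -17, -25, -27, -32]

-32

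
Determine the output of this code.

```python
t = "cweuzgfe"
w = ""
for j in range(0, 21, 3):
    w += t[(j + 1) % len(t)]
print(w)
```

j=0: add t[1]='w' → 'w'
j=3: add t[4]='z' → 'wz'
j=6: add t[7]='e' → 'wze'
j=9: add t[2]='e' → 'wzee'
j=12: add t[5]='g' → 'wzeeg'
j=15: add t[0]='c' → 'wzeegc'
j=18: add t[3]='u' → 'wzeegcu'

wzeegcu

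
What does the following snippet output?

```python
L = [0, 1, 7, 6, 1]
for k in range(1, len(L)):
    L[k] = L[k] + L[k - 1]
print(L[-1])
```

15

k=1: L[1] = 1+0 = 1 → [0, 1, 7, 6, 1]
k=2: L[2] = 7+1 = 8 → [0, 1, 8, 6, 1]
k=3: L[3] = 6+8 = 14 → [0, 1, 8, 14, 1]
k=4: L[4] = 1+14 = 15 → [0, 1, 8, 14, 15]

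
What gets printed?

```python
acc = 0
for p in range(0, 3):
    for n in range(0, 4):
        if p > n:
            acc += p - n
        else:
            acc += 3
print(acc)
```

p=0,n=0: not 0>0, acc = 0+3 = 3
p=0,n=1: not 0>1, acc = 3+3 = 6
p=0,n=2: not 0>2, acc = 6+3 = 9
p=0,n=3: not 0>3, acc = 9+3 = 12
p=1,n=0: 1>0, acc = 12+1 = 13
p=1,n=1: not 1>1, acc = 13+3 = 16
p=1,n=2: not 1>2, acc = 16+3 = 19
p=1,n=3: not 1>3, acc = 19+3 = 22
p=2,n=0: 2>0, acc = 22+2 = 24
p=2,n=1: 2>1, acc = 24+1 = 25
p=2,n=2: not 2>2, acc = 25+3 = 28
p=2,n=3: not 2>3, acc = 28+3 = 31

31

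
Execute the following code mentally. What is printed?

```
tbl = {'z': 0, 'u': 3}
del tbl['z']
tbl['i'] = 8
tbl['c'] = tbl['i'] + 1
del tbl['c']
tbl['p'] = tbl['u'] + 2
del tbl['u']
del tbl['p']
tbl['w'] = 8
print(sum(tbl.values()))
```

del 'z' → {'u': 3}
tbl['i'] = 8 → {'u': 3, 'i': 8}
tbl['c'] = tbl['i']+1 = 9 → {'u': 3, 'i': 8, 'c': 9}
del 'c' → {'u': 3, 'i': 8}
tbl['p'] = tbl['u']+2 = 5 → {'u': 3, 'i': 8, 'p': 5}
del 'u' → {'i': 8, 'p': 5}
del 'p' → {'i': 8}
tbl['w'] = 8 → {'i': 8, 'w': 8}
sum of values = 16

16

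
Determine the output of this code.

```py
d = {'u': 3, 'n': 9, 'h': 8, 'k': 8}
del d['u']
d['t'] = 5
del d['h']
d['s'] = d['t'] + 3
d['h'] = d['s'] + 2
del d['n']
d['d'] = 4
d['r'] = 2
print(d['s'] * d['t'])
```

del 'u' → {'n': 9, 'h': 8, 'k': 8}
d['t'] = 5 → {'n': 9, 'h': 8, 'k': 8, 't': 5}
del 'h' → {'n': 9, 'k': 8, 't': 5}
d['s'] = d['t']+3 = 8 → {'n': 9, 'k': 8, 't': 5, 's': 8}
d['h'] = d['s']+2 = 10 → {'n': 9, 'k': 8, 't': 5, 's': 8, 'h': 10}
del 'n' → {'k': 8, 't': 5, 's': 8, 'h': 10}
d['d'] = 4 → {'k': 8, 't': 5, 's': 8, 'h': 10, 'd': 4}
d['r'] = 2 → {'k': 8, 't': 5, 's': 8, 'h': 10, 'd': 4, 'r': 2}
d['s']*d['t'] = 8*5 = 40

40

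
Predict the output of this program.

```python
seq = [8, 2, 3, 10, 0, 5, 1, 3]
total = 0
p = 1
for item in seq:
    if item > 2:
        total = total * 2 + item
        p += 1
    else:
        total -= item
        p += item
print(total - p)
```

162

item=8: >2, total = 0*2+8 = 8; p=2
item=2: not >2, total = 8-2 = 6; p=4
item=3: >2, total = 6*2+3 = 15; p=5
item=10: >2, total = 15*2+10 = 40; p=6
item=0: not >2, total = 40-0 = 40; p=6
item=5: >2, total = 40*2+5 = 85; p=7
item=1: not >2, total = 85-1 = 84; p=8
item=3: >2, total = 84*2+3 = 171; p=9
total-p = 171-9 = 162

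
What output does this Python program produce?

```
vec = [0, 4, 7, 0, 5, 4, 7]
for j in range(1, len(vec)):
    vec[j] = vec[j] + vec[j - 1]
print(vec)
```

[0, 4, 11, 11, 16, 20, 27]

j=1: vec[1] = 4+0 = 4 → [0, 4, 7, 0, 5, 4, 7]
j=2: vec[2] = 7+4 = 11 → [0, 4, 11, 0, 5, 4, 7]
j=3: vec[3] = 0+11 = 11 → [0, 4, 11, 11, 5, 4, 7]
j=4: vec[4] = 5+11 = 16 → [0, 4, 11, 11, 16, 4, 7]
j=5: vec[5] = 4+16 = 20 → [0, 4, 11, 11, 16, 20, 7]
j=6: vec[6] = 7+20 = 27 → [0, 4, 11, 11, 16, 20, 27]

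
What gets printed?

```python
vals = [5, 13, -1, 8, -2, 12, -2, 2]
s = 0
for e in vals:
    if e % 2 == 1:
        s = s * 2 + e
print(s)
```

e=5: odd, s = 0*2+5 = 5
e=13: odd, s = 5*2+13 = 23
e=-1: odd, s = 23*2+(-1) = 45
e=8: not odd
e=-2: not odd
e=12: not odd
e=-2: not odd
e=2: not odd

45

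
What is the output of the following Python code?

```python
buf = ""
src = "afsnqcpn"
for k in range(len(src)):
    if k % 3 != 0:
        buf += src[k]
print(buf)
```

k=0: skip
k=1: add 'f' → 'f'
k=2: add 's' → 'fs'
k=3: skip
k=4: add 'q' → 'fsq'
k=5: add 'c' → 'fsqc'
k=6: skip
k=7: add 'n' → 'fsqcn'

fsqcn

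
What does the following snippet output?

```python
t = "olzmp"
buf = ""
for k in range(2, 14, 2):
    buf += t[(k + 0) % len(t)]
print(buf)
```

k=2: add t[2]='z' → 'z'
k=4: add t[4]='p' → 'zp'
k=6: add t[1]='l' → 'zpl'
k=8: add t[3]='m' → 'zplm'
k=10: add t[0]='o' → 'zplmo'
k=12: add t[2]='z' → 'zplmoz'

zplmoz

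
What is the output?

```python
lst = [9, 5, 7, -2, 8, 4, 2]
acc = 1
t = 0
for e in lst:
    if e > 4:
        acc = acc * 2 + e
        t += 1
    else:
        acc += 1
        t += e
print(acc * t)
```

1072

e=9: >4, acc = 1*2+9 = 11; t=1
e=5: >4, acc = 11*2+5 = 27; t=2
e=7: >4, acc = 27*2+7 = 61; t=3
e=-2: not >4, acc = 61+1 = 62; t=1
e=8: >4, acc = 62*2+8 = 132; t=2
e=4: not >4, acc = 132+1 = 133; t=6
e=2: not >4, acc = 133+1 = 134; t=8
acc*t = 134*8 = 1072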